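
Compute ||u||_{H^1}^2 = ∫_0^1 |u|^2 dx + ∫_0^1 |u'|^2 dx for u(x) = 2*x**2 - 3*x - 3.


||u||_{H^1}^2 = 257/15

The H^1 norm (squared) on an interval (0, L) is
  ||u||_{H^1}^2 = ∫_0^L u(x)^2 dx + ∫_0^L u'(x)^2 dx.
Compute u'(x) = 4*x - 3.
Then u(x)^2 = 4*x**4 - 12*x**3 - 3*x**2 + 18*x + 9 and u'(x)^2 = 16*x**2 - 24*x + 9.
Integrate each monomial from 0 to 1 using ∫_0^1 c·x^n dx = c·1^(n+1)/(n+1):
  ∫_0^1 u(x)^2 dx = ∫_0^1 (4*x^4 - 12*x^3 - 3*x^2 + 18*x + 9) dx. Term by term:
    ∫_0^1 4*x^4 dx = 4/5;  ∫_0^1 -12*x^3 dx = -3;  ∫_0^1 -3*x^2 dx = -1;
    ∫_0^1 18*x dx = 9;  ∫_0^1 9 dx = 9.
  Sum: 4/5 − 3 − 1 + 9 + 9 = 74/5.
  ∫_0^1 u'(x)^2 dx = ∫_0^1 (16*x^2 - 24*x + 9) dx. Term by term:
    ∫_0^1 16*x^2 dx = 16/3;  ∫_0^1 -24*x dx = -12;  ∫_0^1 9 dx = 9.
  Sum: 16/3 − 12 + 9 = 7/3.
Adding: ||u||_{H^1}^2 = 74/5 + 7/3 = 257/15.


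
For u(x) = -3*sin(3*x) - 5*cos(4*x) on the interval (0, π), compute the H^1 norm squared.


||u||_{H^1(0,π)}^2 = -3060/7 + 515*π/2

u'(x) = 20*sin(4*x) - 9*cos(3*x).
Expand u² and (u')² and integrate term by term on (0, π), using: for integers n ≥ 1, ∫_0^π sin²(nx) dx = ∫_0^π cos²(nx) dx = π/2; for n ≠ n', ∫_0^π sin(nx)sin(n'x) dx = ∫_0^π cos(nx)cos(n'x) dx = 0; and by product-to-sum, ∫_0^π sin(nx)cos(n'x) dx = ½∫_0^π [sin((n+n')x) + sin((n−n')x)] dx, which is 0 when n+n' is even and 2n/(n²−n'²) when n+n' is odd (it need not vanish on (0, π)).
  u² squared terms: (-5)²·∫cos(4x)² dx = 25·π/2 = 25*π/2;  (-3)²·∫sin(3x)² dx = 9·π/2 = 9*π/2.
  u² cross terms: 2·(-5)·(-3)·∫cos(4x)·sin(3x) dx = 30·(-6/7) = -180/7.
  So ∫_0^π u² dx = 25*π/2 + 9*π/2 − 180/7 = -180/7 + 17*π.
  (u')² squared terms: (-9)²·∫cos(3x)² dx = 81·π/2 = 81*π/2;  (20)²·∫sin(4x)² dx = 400·π/2 = 200*π.
  (u')² cross terms: 2·(-9)·(20)·∫cos(3x)·sin(4x) dx = -360·(8/7) = -2880/7.
  So ∫_0^π (u')² dx = 81*π/2 + 200*π − 2880/7 = -2880/7 + 481*π/2.
||u||_{H^1}^2 = (-180/7 + 17*π) + (-2880/7 + 481*π/2) = -3060/7 + 515*π/2.


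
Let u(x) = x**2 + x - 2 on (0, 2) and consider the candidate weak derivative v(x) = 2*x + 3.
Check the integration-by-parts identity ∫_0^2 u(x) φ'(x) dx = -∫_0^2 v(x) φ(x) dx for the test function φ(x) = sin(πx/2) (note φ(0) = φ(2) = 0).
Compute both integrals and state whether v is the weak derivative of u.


LHS = -12/π, RHS = -20/π. No, v is not the weak derivative of u.

u(x) = x**2 + x - 2, classical derivative u'(x) = 2*x + 1.
φ(x) = sin(πx/2), so φ'(x) = π*cos(π*x/2)/2.
Note φ(0) = φ(2) = 0, so the boundary term u·φ vanishes.
LHS = ∫_0^2 u(x) φ'(x) dx = ∫_0^2 (π*x^2*cos(π*x/2)/2 + π*x*cos(π*x/2)/2 - π*cos(π*x/2)) dx. Term by term:
  ∫_0^2 -π*cos(π*x/2) dx = 0;  ∫_0^2 π*x*cos(π*x/2)/2 dx = -4/π;  ∫_0^2 π*x^2*cos(π*x/2)/2 dx = -8/π.
Sum: 0 − 4/π − 8/π = -12/π.
So LHS = -12/π.
∫_0^2 v(x) φ(x) dx = ∫_0^2 (2*x*sin(π*x/2) + 3*sin(π*x/2)) dx. Term by term:
  ∫_0^2 3*sin(π*x/2) dx = 12/π;  ∫_0^2 2*x*sin(π*x/2) dx = 8/π.
Sum: 12/π + 8/π = 20/π.
So RHS = -∫_0^2 v(x) φ(x) dx = -20/π.
LHS − RHS = 8/π ≠ 0, so the identity fails.
(For a valid weak derivative the identity must hold for EVERY test function, in particular this one. The failure shows v is NOT the weak derivative of u.)
Correct weak derivative would be u'(x) = 2*x + 1.


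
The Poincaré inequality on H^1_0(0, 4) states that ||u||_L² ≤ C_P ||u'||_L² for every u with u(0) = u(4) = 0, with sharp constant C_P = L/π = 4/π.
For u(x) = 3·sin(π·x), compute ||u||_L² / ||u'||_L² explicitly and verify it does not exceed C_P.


||u||_L² / ||u'||_L² = 1/π < C_P = 4/π.

u(x) = 3·sin(π·x), so u'(x) = 3*π*cos(π*x).
Writing u(x) = A·sin(kπx/L) with A = 3 and k = 4, use ∫_0^L sin²(kπx/L) dx = L/2 and ∫_0^L cos²(kπx/L) dx = L/2.
u² = 9·sin²(π·x) and (u')² = 9*π^2·cos²(π·x), and each of sin², cos² integrates to L/2 = 2 over (0, 4).
∫_0^4 u² dx = 18, so ||u||_L² = 3*sqrt(2).
∫_0^4 (u')² dx = 18*π^2, so ||u'||_L² = 3*sqrt(2)*π.
Ratio ||u||_L² / ||u'||_L² = 1/π.
Sharp Poincaré constant on H^1_0(0, 4) is C_P = L/π = 4/π, achieved by sin(π/4·x).
This is the k = 4 harmonic; the ratio L/(kπ) is strictly less than C_P = L/π, consistent with the sharp inequality ||u||_L² ≤ C_P ||u'||_L².


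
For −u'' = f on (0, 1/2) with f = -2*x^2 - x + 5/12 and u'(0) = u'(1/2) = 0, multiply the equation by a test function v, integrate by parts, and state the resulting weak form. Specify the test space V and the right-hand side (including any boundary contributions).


V = H^1(0, 1/2) (no boundary constraint on v; u is determined up to an additive constant); weak form: ∫_0^1/2 u'v' dx = ∫_0^1/2 (-2*x^2 - x + 5/12) v dx for all v ∈ V.

Multiply both sides by a test function v and integrate from 0 to 1/2:
  ∫_0^1/2 −u''(x) v(x) dx = ∫_0^1/2 f(x) v(x) dx.
Integrate the LHS by parts once:
  ∫_0^1/2 −u'' v dx = −[u'(x) v(x)]_0^1/2 + ∫_0^1/2 u'(x) v'(x) dx.
Thus ∫_0^1/2 u'(x) v'(x) dx = ∫_0^1/2 f(x) v(x) dx + [u'(x) v(x)]_0^1/2.
Choose V so that boundary terms are either known or forced to vanish.
u has homogeneous Neumann: u'(0) = u'(1/2) = 0. So [u' v]_0^1/2 = 0·v(1/2) − 0·v(0) = 0 for any v; take V = H^1(0, 1/2).
Weak formulation: find u (satisfying any essential BC) such that ∫_0^1/2 u'(x) v'(x) dx = ∫_0^1/2 f v dx for all v ∈ V (homogeneous Neumann, so boundary terms vanish).
Substituting f(x) = -2*x^2 - x + 5/12, the right-hand side is ∫_0^1/2 (-2*x^2 - x + 5/12) v dx.
Compatibility check (pure Neumann): taking v ≡ 1 ∈ V gives 0 = ∫_0^1/2 f dx + (0) − (0), i.e. ∫_0^1/2 f dx must equal u'(0) − u'(1/2) = 0. Indeed ∫_0^1/2 (-2*x^2 - x + 5/12) dx = 0, so the data are compatible. The solution is then unique only up to an additive constant (fix it e.g. by requiring ∫_0^1/2 u dx = 0).


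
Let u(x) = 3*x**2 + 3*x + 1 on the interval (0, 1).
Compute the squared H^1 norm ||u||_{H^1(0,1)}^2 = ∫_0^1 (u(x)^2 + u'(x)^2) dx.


||u||_{H^1}^2 = 543/10

The H^1 norm (squared) on an interval (0, L) is
  ||u||_{H^1}^2 = ∫_0^L u(x)^2 dx + ∫_0^L u'(x)^2 dx.
Compute u'(x) = 6*x + 3.
Then u(x)^2 = 9*x**4 + 18*x**3 + 15*x**2 + 6*x + 1 and u'(x)^2 = 36*x**2 + 36*x + 9.
Integrate each monomial from 0 to 1 using ∫_0^1 c·x^n dx = c·1^(n+1)/(n+1):
  ∫_0^1 u(x)^2 dx = ∫_0^1 (9*x^4 + 18*x^3 + 15*x^2 + 6*x + 1) dx. Term by term:
    ∫_0^1 9*x^4 dx = 9/5;  ∫_0^1 18*x^3 dx = 9/2;  ∫_0^1 15*x^2 dx = 5;
    ∫_0^1 6*x dx = 3;  ∫_0^1 1 dx = 1.
  Sum: 9/5 + 9/2 + 5 + 3 + 1 = 153/10.
  ∫_0^1 u'(x)^2 dx = ∫_0^1 (36*x^2 + 36*x + 9) dx. Term by term:
    ∫_0^1 36*x^2 dx = 12;  ∫_0^1 36*x dx = 18;  ∫_0^1 9 dx = 9.
  Sum: 12 + 18 + 9 = 39.
Adding: ||u||_{H^1}^2 = 153/10 + 39 = 543/10.


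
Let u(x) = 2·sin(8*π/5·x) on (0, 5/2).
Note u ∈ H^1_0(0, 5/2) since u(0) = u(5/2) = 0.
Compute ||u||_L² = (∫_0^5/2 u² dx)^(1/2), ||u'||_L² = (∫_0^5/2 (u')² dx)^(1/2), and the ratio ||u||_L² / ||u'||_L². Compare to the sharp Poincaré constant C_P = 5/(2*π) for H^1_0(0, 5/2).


||u||_L² / ||u'||_L² = 5/(8*π) < C_P = 5/(2*π).

u(x) = 2·sin(8*π/5·x), so u'(x) = 16*π*cos(8*π*x/5)/5.
Writing u(x) = A·sin(kπx/L) with A = 2 and k = 4, use ∫_0^L sin²(kπx/L) dx = L/2 and ∫_0^L cos²(kπx/L) dx = L/2.
u² = 4·sin²(8*π/5·x) and (u')² = 256*π^2/25·cos²(8*π/5·x), and each of sin², cos² integrates to L/2 = 5/4 over (0, 5/2).
∫_0^5/2 u² dx = 5, so ||u||_L² = sqrt(5).
∫_0^5/2 (u')² dx = 64*π^2/5, so ||u'||_L² = 8*sqrt(5)*π/5.
Ratio ||u||_L² / ||u'||_L² = 5/(8*π).
Sharp Poincaré constant on H^1_0(0, 5/2) is C_P = L/π = 5/(2*π), achieved by sin(2*π/5·x).
This is the k = 4 harmonic; the ratio L/(kπ) is strictly less than C_P = L/π, consistent with the sharp inequality ||u||_L² ≤ C_P ||u'||_L².


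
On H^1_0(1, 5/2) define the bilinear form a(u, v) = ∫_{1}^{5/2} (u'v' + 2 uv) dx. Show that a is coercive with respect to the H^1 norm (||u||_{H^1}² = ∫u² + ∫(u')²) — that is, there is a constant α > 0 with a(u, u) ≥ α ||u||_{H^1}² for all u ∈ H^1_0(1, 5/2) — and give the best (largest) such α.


α = 1

Coercivity of a(·,·) on H^1_0(1, 5/2) means a(u, u) ≥ α ||u||_{H^1}² for every u ∈ H^1_0.
The interval has length L = 3/2, and Poincaré/coercivity depend only on L. Here a(u, u) = ∫(u')² + (2)·∫u².
Here c = 2 ≥ 1, so a(u,u) = ∫(u')² + c∫u² ≥ ∫(u')² + ∫u² = ||u||_{H^1}², i.e. α = 1 works. No larger α is possible: a(u,u) ≥ α||u||_{H^1}² means (1−α)∫(u')² ≥ (α−c)∫u², and for the modes u_n = sin(nπ(x−x₀)/L) (x₀ the left endpoint) one has ∫u_n²/∫(u_n')² = (L/(nπ))² → 0, so a(u_n,u_n)/||u_n||_{H^1}² → 1. Hence the optimal constant is α = 1.
Therefore α = 1.


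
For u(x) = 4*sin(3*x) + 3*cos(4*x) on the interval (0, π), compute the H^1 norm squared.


||u||_{H^1(0,π)}^2 = -2448/7 + 313*π/2

u'(x) = -12*sin(4*x) + 12*cos(3*x).
Expand u² and (u')² and integrate term by term on (0, π), using: for integers n ≥ 1, ∫_0^π sin²(nx) dx = ∫_0^π cos²(nx) dx = π/2; for n ≠ n', ∫_0^π sin(nx)sin(n'x) dx = ∫_0^π cos(nx)cos(n'x) dx = 0; and by product-to-sum, ∫_0^π sin(nx)cos(n'x) dx = ½∫_0^π [sin((n+n')x) + sin((n−n')x)] dx, which is 0 when n+n' is even and 2n/(n²−n'²) when n+n' is odd (it need not vanish on (0, π)).
  u² squared terms: (3)²·∫cos(4x)² dx = 9·π/2 = 9*π/2;  (4)²·∫sin(3x)² dx = 16·π/2 = 8*π.
  u² cross terms: 2·(3)·(4)·∫cos(4x)·sin(3x) dx = 24·(-6/7) = -144/7.
  So ∫_0^π u² dx = 9*π/2 + 8*π − 144/7 = -144/7 + 25*π/2.
  (u')² squared terms: (-12)²·∫sin(4x)² dx = 144·π/2 = 72*π;  (12)²·∫cos(3x)² dx = 144·π/2 = 72*π.
  (u')² cross terms: 2·(-12)·(12)·∫sin(4x)·cos(3x) dx = -288·(8/7) = -2304/7.
  So ∫_0^π (u')² dx = 72*π + 72*π − 2304/7 = -2304/7 + 144*π.
||u||_{H^1}^2 = (-144/7 + 25*π/2) + (-2304/7 + 144*π) = -2448/7 + 313*π/2.


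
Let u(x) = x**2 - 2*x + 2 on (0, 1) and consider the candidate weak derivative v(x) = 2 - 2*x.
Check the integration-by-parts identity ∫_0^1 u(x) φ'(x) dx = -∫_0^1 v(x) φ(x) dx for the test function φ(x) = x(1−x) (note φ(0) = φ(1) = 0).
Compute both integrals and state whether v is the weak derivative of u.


LHS = 1/6, RHS = -1/6. No, v is not the weak derivative of u.

u(x) = x**2 - 2*x + 2, classical derivative u'(x) = 2*x - 2.
φ(x) = x(1−x), so φ'(x) = 1 - 2*x.
Note φ(0) = φ(1) = 0, so the boundary term u·φ vanishes.
LHS = ∫_0^1 u(x) φ'(x) dx = ∫_0^1 (-2*x^3 + 5*x^2 - 6*x + 2) dx. Term by term:
  ∫_0^1 -2*x^3 dx = -1/2;  ∫_0^1 5*x^2 dx = 5/3;  ∫_0^1 -6*x dx = -3;
  ∫_0^1 2 dx = 2.
Sum: -1/2 + 5/3 − 3 + 2 = 1/6.
So LHS = 1/6.
∫_0^1 v(x) φ(x) dx = ∫_0^1 (2*x^3 - 4*x^2 + 2*x) dx. Term by term:
  ∫_0^1 2*x^3 dx = 1/2;  ∫_0^1 -4*x^2 dx = -4/3;  ∫_0^1 2*x dx = 1.
Sum: 1/2 − 4/3 + 1 = 1/6.
So RHS = -∫_0^1 v(x) φ(x) dx = -1/6.
LHS − RHS = 1/3 ≠ 0, so the identity fails.
(For a valid weak derivative the identity must hold for EVERY test function, in particular this one. The failure shows v is NOT the weak derivative of u.)
Correct weak derivative would be u'(x) = 2*x - 2.


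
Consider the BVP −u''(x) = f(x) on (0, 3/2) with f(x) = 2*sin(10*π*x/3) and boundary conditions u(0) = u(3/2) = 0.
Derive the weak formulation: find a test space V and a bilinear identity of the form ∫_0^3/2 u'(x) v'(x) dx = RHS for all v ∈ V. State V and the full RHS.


V = H^1_0(0, 3/2) (so v(0) = v(3/2) = 0); weak form: ∫_0^3/2 u'v' dx = ∫_0^3/2 (2*sin(10*π*x/3)) v dx for all v ∈ V.

Multiply both sides by a test function v and integrate from 0 to 3/2:
  ∫_0^3/2 −u''(x) v(x) dx = ∫_0^3/2 f(x) v(x) dx.
Integrate the LHS by parts once:
  ∫_0^3/2 −u'' v dx = −[u'(x) v(x)]_0^3/2 + ∫_0^3/2 u'(x) v'(x) dx.
Thus ∫_0^3/2 u'(x) v'(x) dx = ∫_0^3/2 f(x) v(x) dx + [u'(x) v(x)]_0^3/2.
Choose V so that boundary terms are either known or forced to vanish.
u is Dirichlet: u(0) = u(3/2) = 0. Let V = H^1_0(0, 3/2); then v(0) = v(3/2) = 0, and [u' v]_0^3/2 = 0.
Weak formulation: find u (satisfying any essential BC) such that ∫_0^3/2 u'(x) v'(x) dx = ∫_0^3/2 f v dx for all v ∈ V.
Substituting f(x) = 2*sin(10*π*x/3), the right-hand side is ∫_0^3/2 (2*sin(10*π*x/3)) v dx.


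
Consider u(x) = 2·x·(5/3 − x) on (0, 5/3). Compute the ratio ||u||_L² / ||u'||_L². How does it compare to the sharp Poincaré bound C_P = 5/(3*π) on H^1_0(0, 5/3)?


||u||_L² / ||u'||_L² = sqrt(10)/6 < C_P = 5/(3*π).

u(x) = 2·x·(5/3 − x), so u'(x) = 10/3 - 4*x.
u(x) = 2·x·(5/3 − x) vanishes at x = 0 and x = 5/3, so u ∈ H^1_0(0, 5/3). Differentiate via the product rule and integrate the resulting polynomials term by term.
  ∫_0^5/3 u² dx = ∫_0^5/3 (4*x^4 - 40*x^3/3 + 100*x^2/9) dx. Term by term:
    ∫_0^5/3 4*x^4 dx = 2500/243;  ∫_0^5/3 -40*x^3/3 dx = -6250/243;  ∫_0^5/3 100*x^2/9 dx = 12500/729.
  Sum: 2500/243 − 6250/243 + 12500/729 = 1250/729.
  ∫_0^5/3 (u')² dx = ∫_0^5/3 (16*x^2 - 80*x/3 + 100/9) dx. Term by term:
    ∫_0^5/3 16*x^2 dx = 2000/81;  ∫_0^5/3 -80*x/3 dx = -1000/27;  ∫_0^5/3 100/9 dx = 500/27.
  Sum: 2000/81 − 1000/27 + 500/27 = 500/81.
∫_0^5/3 u² dx = 1250/729, so ||u||_L² = 25*sqrt(2)/27.
∫_0^5/3 (u')² dx = 500/81, so ||u'||_L² = 10*sqrt(5)/9.
Ratio ||u||_L² / ||u'||_L² = sqrt(10)/6.
Sharp Poincaré constant on H^1_0(0, 5/3) is C_P = L/π = 5/(3*π), achieved by sin(3*π/5·x).
A polynomial bump cannot attain the sharp Poincaré constant (only the first sine eigenfunction does), so the ratio is strictly less than C_P, consistent with ||u||_L² ≤ C_P ||u'||_L².


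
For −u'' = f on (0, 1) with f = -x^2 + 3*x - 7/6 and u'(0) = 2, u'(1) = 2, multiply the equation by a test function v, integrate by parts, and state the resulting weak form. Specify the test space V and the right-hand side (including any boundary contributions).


V = H^1(0, 1) (v unrestricted at boundary; u is determined up to an additive constant); weak form: ∫_0^1 u'v' dx = ∫_0^1 (-x^2 + 3*x - 7/6) v dx + 2·v(1) − 2·v(0) for all v ∈ V.

Multiply both sides by a test function v and integrate from 0 to 1:
  ∫_0^1 −u''(x) v(x) dx = ∫_0^1 f(x) v(x) dx.
Integrate the LHS by parts once:
  ∫_0^1 −u'' v dx = −[u'(x) v(x)]_0^1 + ∫_0^1 u'(x) v'(x) dx.
Thus ∫_0^1 u'(x) v'(x) dx = ∫_0^1 f(x) v(x) dx + [u'(x) v(x)]_0^1.
Choose V so that boundary terms are either known or forced to vanish.
u has inhomogeneous Neumann u'(0) = 2, u'(1) = 2. [u' v]_0^1 = (2)·v(1) − (2)·v(0) = 2·v(1) − 2·v(0). Take V = H^1(0, 1); boundary term becomes part of RHS.
Weak formulation: find u (satisfying any essential BC) such that ∫_0^1 u'(x) v'(x) dx = ∫_0^1 f v dx + 2·v(1) − 2·v(0) for all v ∈ V (Neumann data are natural BCs: they enter the RHS as boundary terms).
Substituting f(x) = -x^2 + 3*x - 7/6, the right-hand side is ∫_0^1 (-x^2 + 3*x - 7/6) v dx + 2·v(1) − 2·v(0).
Compatibility check (pure Neumann): taking v ≡ 1 ∈ V gives 0 = ∫_0^1 f dx + (2) − (2), i.e. ∫_0^1 f dx must equal u'(0) − u'(1) = 0. Indeed ∫_0^1 (-x^2 + 3*x - 7/6) dx = 0, so the data are compatible. The solution is then unique only up to an additive constant (fix it e.g. by requiring ∫_0^1 u dx = 0).


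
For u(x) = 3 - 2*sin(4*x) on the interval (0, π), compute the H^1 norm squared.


||u||_{H^1(0,π)}^2 = 43*π

u'(x) = -8*cos(4*x).
Expand u² and (u')² and integrate term by term on (0, π), using: for integers n ≥ 1, ∫_0^π sin²(nx) dx = ∫_0^π cos²(nx) dx = π/2; for n ≠ n', ∫_0^π sin(nx)sin(n'x) dx = ∫_0^π cos(nx)cos(n'x) dx = 0; and by product-to-sum, ∫_0^π sin(nx)cos(n'x) dx = ½∫_0^π [sin((n+n')x) + sin((n−n')x)] dx, which is 0 when n+n' is even and 2n/(n²−n'²) when n+n' is odd (it need not vanish on (0, π)). For the constant mode: ∫_0^π 1 dx = π, ∫_0^π cos(nx) dx = 0, ∫_0^π sin(nx) dx = (1−(−1)^n)/n.
  u² squared terms: (3)²·∫1 dx = 9·π = 9*π;  (-2)²·∫sin(4x)² dx = 4·π/2 = 2*π.
  u² cross terms: 2·(3)·(-2)·∫1·sin(4x) dx = -12·(0) = 0.
  So ∫_0^π u² dx = 9*π + 2*π + 0 = 11*π.
  (u')² squared terms: (-8)²·∫cos(4x)² dx = 64·π/2 = 32*π.
  So ∫_0^π (u')² dx = 32*π.
||u||_{H^1}^2 = (11*π) + (32*π) = 43*π.


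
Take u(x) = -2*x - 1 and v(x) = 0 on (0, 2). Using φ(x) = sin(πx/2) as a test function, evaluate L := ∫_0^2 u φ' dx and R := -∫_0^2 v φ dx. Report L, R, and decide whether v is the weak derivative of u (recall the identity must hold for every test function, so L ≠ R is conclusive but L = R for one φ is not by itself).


LHS = 8/π, RHS = 0. No, v is not the weak derivative of u.

u(x) = -2*x - 1, classical derivative u'(x) = -2.
φ(x) = sin(πx/2), so φ'(x) = π*cos(π*x/2)/2.
Note φ(0) = φ(2) = 0, so the boundary term u·φ vanishes.
LHS = ∫_0^2 u(x) φ'(x) dx = ∫_0^2 (-π*x*cos(π*x/2) - π*cos(π*x/2)/2) dx. Term by term:
  ∫_0^2 -π*cos(π*x/2)/2 dx = 0;  ∫_0^2 -π*x*cos(π*x/2) dx = 8/π.
Sum: 0 + 8/π = 8/π.
So LHS = 8/π.
∫_0^2 v(x) φ(x) dx = ∫_0^2 (0) dx. Term by term:
  ∫_0^2 0 dx = 0.
So RHS = -∫_0^2 v(x) φ(x) dx = 0.
LHS − RHS = 8/π ≠ 0, so the identity fails.
(For a valid weak derivative the identity must hold for EVERY test function, in particular this one. The failure shows v is NOT the weak derivative of u.)
Correct weak derivative would be u'(x) = -2.


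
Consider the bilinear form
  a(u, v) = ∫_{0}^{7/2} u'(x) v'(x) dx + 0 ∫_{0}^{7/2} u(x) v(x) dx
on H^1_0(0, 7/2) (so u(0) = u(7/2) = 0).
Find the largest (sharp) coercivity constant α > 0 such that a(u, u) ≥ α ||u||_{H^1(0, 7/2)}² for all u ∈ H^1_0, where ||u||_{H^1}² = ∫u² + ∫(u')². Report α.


α = 4*π^2/(4*π^2 + 49)

Coercivity of a(·,·) on H^1_0(0, 7/2) means a(u, u) ≥ α ||u||_{H^1}² for every u ∈ H^1_0.
The interval has length L = 7/2, and Poincaré/coercivity depend only on L. Here a(u, u) = ∫(u')² + (0)·∫u².
Here c = 0, so a(u,u) = ∫(u')² alone. The condition a(u,u) ≥ α||u||_{H^1}² reads (1−α)∫(u')² ≥ (α−c)∫u². Any admissible α is ≤ 1 (rapidly oscillating u have ∫u²/∫(u')² → 0), and α = 1 would force 0 ≥ (1−c)∫u², impossible since c < 1; so 1−α > 0. By the sharp Poincaré inequality on H^1_0 of an interval of length L, ∫(u')² ≥ (π/L)²∫u² with equality for the first sine mode sin(π(x−x₀)/L) (x₀ the left endpoint), so the inequality holds for all u iff (1−α)(π/L)² ≥ α − c, i.e. α ≤ ((π/L)² + c)/((π/L)² + 1) = (1 + c(L/π)²)/(1 + (L/π)²). (Direct route, valid since c ≤ 0: Poincaré gives c∫u² ≥ c(L/π)²∫(u')², so a(u,u) ≥ (1 + c(L/π)²)∫(u')², while ||u||_{H^1}² ≤ (1 + (L/π)²)∫(u')²; dividing yields the same α.) With (π/L)² = 4*π^2/49 and c = 0, the largest admissible constant is α = ((π/L)² + c)/((π/L)² + 1).
Simplifying, α = 4*π^2/(4*π^2 + 49).


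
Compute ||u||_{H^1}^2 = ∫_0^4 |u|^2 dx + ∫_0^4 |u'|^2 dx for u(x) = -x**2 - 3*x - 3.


||u||_{H^1}^2 = 19592/15

The H^1 norm (squared) on an interval (0, L) is
  ||u||_{H^1}^2 = ∫_0^L u(x)^2 dx + ∫_0^L u'(x)^2 dx.
Compute u'(x) = -2*x - 3.
Then u(x)^2 = x**4 + 6*x**3 + 15*x**2 + 18*x + 9 and u'(x)^2 = 4*x**2 + 12*x + 9.
Integrate each monomial from 0 to 4 using ∫_0^4 c·x^n dx = c·4^(n+1)/(n+1):
  ∫_0^4 u(x)^2 dx = ∫_0^4 (x^4 + 6*x^3 + 15*x^2 + 18*x + 9) dx. Term by term:
    ∫_0^4 x^4 dx = 1024/5;  ∫_0^4 6*x^3 dx = 384;  ∫_0^4 15*x^2 dx = 320;
    ∫_0^4 18*x dx = 144;  ∫_0^4 9 dx = 36.
  Sum: 1024/5 + 384 + 320 + 144 + 36 = 5444/5.
  ∫_0^4 u'(x)^2 dx = ∫_0^4 (4*x^2 + 12*x + 9) dx. Term by term:
    ∫_0^4 4*x^2 dx = 256/3;  ∫_0^4 12*x dx = 96;  ∫_0^4 9 dx = 36.
  Sum: 256/3 + 96 + 36 = 652/3.
Adding: ||u||_{H^1}^2 = 5444/5 + 652/3 = 19592/15.


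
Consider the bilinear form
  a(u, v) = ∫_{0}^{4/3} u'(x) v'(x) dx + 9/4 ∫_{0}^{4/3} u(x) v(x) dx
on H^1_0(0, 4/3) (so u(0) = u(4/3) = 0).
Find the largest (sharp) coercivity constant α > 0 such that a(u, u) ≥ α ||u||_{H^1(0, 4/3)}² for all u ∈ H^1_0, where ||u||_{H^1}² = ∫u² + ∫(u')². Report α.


α = 1

Coercivity of a(·,·) on H^1_0(0, 4/3) means a(u, u) ≥ α ||u||_{H^1}² for every u ∈ H^1_0.
The interval has length L = 4/3, and Poincaré/coercivity depend only on L. Here a(u, u) = ∫(u')² + (9/4)·∫u².
Here c = 9/4 ≥ 1, so a(u,u) = ∫(u')² + c∫u² ≥ ∫(u')² + ∫u² = ||u||_{H^1}², i.e. α = 1 works. No larger α is possible: a(u,u) ≥ α||u||_{H^1}² means (1−α)∫(u')² ≥ (α−c)∫u², and for the modes u_n = sin(nπ(x−x₀)/L) (x₀ the left endpoint) one has ∫u_n²/∫(u_n')² = (L/(nπ))² → 0, so a(u_n,u_n)/||u_n||_{H^1}² → 1. Hence the optimal constant is α = 1.
Therefore α = 1.


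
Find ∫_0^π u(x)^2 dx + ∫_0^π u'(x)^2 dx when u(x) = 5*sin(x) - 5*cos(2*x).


||u||_{H^1(0,π)}^2 = 500/3 + 175*π/2

u'(x) = 10*sin(2*x) + 5*cos(x).
Expand u² and (u')² and integrate term by term on (0, π), using: for integers n ≥ 1, ∫_0^π sin²(nx) dx = ∫_0^π cos²(nx) dx = π/2; for n ≠ n', ∫_0^π sin(nx)sin(n'x) dx = ∫_0^π cos(nx)cos(n'x) dx = 0; and by product-to-sum, ∫_0^π sin(nx)cos(n'x) dx = ½∫_0^π [sin((n+n')x) + sin((n−n')x)] dx, which is 0 when n+n' is even and 2n/(n²−n'²) when n+n' is odd (it need not vanish on (0, π)).
  u² squared terms: (-5)²·∫cos(2x)² dx = 25·π/2 = 25*π/2;  (5)²·∫sin(x)² dx = 25·π/2 = 25*π/2.
  u² cross terms: 2·(-5)·(5)·∫cos(2x)·sin(x) dx = -50·(-2/3) = 100/3.
  So ∫_0^π u² dx = 25*π/2 + 25*π/2 + 100/3 = 100/3 + 25*π.
  (u')² squared terms: (5)²·∫cos(x)² dx = 25·π/2 = 25*π/2;  (10)²·∫sin(2x)² dx = 100·π/2 = 50*π.
  (u')² cross terms: 2·(5)·(10)·∫cos(x)·sin(2x) dx = 100·(4/3) = 400/3.
  So ∫_0^π (u')² dx = 25*π/2 + 50*π + 400/3 = 400/3 + 125*π/2.
||u||_{H^1}^2 = (100/3 + 25*π) + (400/3 + 125*π/2) = 500/3 + 175*π/2.


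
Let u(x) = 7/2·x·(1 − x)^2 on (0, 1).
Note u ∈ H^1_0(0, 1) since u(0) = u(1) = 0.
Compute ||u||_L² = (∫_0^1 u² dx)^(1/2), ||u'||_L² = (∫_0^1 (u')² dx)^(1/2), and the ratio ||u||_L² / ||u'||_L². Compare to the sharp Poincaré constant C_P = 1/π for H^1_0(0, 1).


||u||_L² / ||u'||_L² = sqrt(14)/14 < C_P = 1/π.

u(x) = 7/2·x·(1 − x)^2, so u'(x) = 21*x^2/2 - 14*x + 7/2.
u(x) = 7/2·x·(1 − x)^2 vanishes at x = 0 and x = 1, so u ∈ H^1_0(0, 1). Differentiate via the product rule and integrate the resulting polynomials term by term.
  ∫_0^1 u² dx = ∫_0^1 (49*x^6/4 - 49*x^5 + 147*x^4/2 - 49*x^3 + 49*x^2/4) dx. Term by term:
    ∫_0^1 49*x^6/4 dx = 7/4;  ∫_0^1 -49*x^5 dx = -49/6;  ∫_0^1 147*x^4/2 dx = 147/10;
    ∫_0^1 -49*x^3 dx = -49/4;  ∫_0^1 49*x^2/4 dx = 49/12.
  Sum: 7/4 − 49/6 + 147/10 − 49/4 + 49/12 = 7/60.
  ∫_0^1 (u')² dx = ∫_0^1 (441*x^4/4 - 294*x^3 + 539*x^2/2 - 98*x + 49/4) dx. Term by term:
    ∫_0^1 441*x^4/4 dx = 441/20;  ∫_0^1 -294*x^3 dx = -147/2;  ∫_0^1 539*x^2/2 dx = 539/6;
    ∫_0^1 -98*x dx = -49;  ∫_0^1 49/4 dx = 49/4.
  Sum: 441/20 − 147/2 + 539/6 − 49 + 49/4 = 49/30.
∫_0^1 u² dx = 7/60, so ||u||_L² = sqrt(105)/30.
∫_0^1 (u')² dx = 49/30, so ||u'||_L² = 7*sqrt(30)/30.
Ratio ||u||_L² / ||u'||_L² = sqrt(14)/14.
Sharp Poincaré constant on H^1_0(0, 1) is C_P = L/π = 1/π, achieved by sin(π·x).
A polynomial bump cannot attain the sharp Poincaré constant (only the first sine eigenfunction does), so the ratio is strictly less than C_P, consistent with ||u||_L² ≤ C_P ||u'||_L².


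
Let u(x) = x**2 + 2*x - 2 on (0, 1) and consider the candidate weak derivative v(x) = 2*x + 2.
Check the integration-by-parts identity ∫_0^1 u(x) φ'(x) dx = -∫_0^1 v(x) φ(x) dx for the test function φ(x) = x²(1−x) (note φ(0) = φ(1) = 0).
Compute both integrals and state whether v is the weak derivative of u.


LHS = -4/15, RHS = -4/15. Yes, v = u' weakly.

u(x) = x**2 + 2*x - 2, classical derivative u'(x) = 2*x + 2.
φ(x) = x²(1−x), so φ'(x) = x*(2 - 3*x).
Note φ(0) = φ(1) = 0, so the boundary term u·φ vanishes.
LHS = ∫_0^1 u(x) φ'(x) dx = ∫_0^1 (-3*x^4 - 4*x^3 + 10*x^2 - 4*x) dx. Term by term:
  ∫_0^1 -3*x^4 dx = -3/5;  ∫_0^1 -4*x^3 dx = -1;  ∫_0^1 10*x^2 dx = 10/3;
  ∫_0^1 -4*x dx = -2.
Sum: -3/5 − 1 + 10/3 − 2 = -4/15.
So LHS = -4/15.
∫_0^1 v(x) φ(x) dx = ∫_0^1 (-2*x^4 + 2*x^2) dx. Term by term:
  ∫_0^1 -2*x^4 dx = -2/5;  ∫_0^1 2*x^2 dx = 2/3.
Sum: -2/5 + 2/3 = 4/15.
So RHS = -∫_0^1 v(x) φ(x) dx = -4/15.
LHS = RHS, so the identity holds for this test φ.
Moreover u is smooth here and v(x) = u'(x) = 2*x + 2 pointwise, so the identity holds for every test function. Hence v is the weak derivative of u.


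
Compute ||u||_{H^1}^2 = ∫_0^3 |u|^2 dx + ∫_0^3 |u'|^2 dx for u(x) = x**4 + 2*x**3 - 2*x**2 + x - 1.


||u||_{H^1}^2 = 214779/14

The H^1 norm (squared) on an interval (0, L) is
  ||u||_{H^1}^2 = ∫_0^L u(x)^2 dx + ∫_0^L u'(x)^2 dx.
Compute u'(x) = 4*x**3 + 6*x**2 - 4*x + 1.
Then u(x)^2 = x**8 + 4*x**7 - 6*x**5 + 6*x**4 - 8*x**3 + 5*x**2 - 2*x + 1 and u'(x)^2 = 16*x**6 + 48*x**5 + 4*x**4 - 40*x**3 + 28*x**2 - 8*x + 1.
Integrate each monomial from 0 to 3 using ∫_0^3 c·x^n dx = c·3^(n+1)/(n+1):
  ∫_0^3 u(x)^2 dx = ∫_0^3 (x^8 + 4*x^7 - 6*x^5 + 6*x^4 - 8*x^3 + 5*x^2 - 2*x + 1) dx. Term by term:
    ∫_0^3 x^8 dx = 2187;  ∫_0^3 4*x^7 dx = 6561/2;  ∫_0^3 -6*x^5 dx = -729;
    ∫_0^3 6*x^4 dx = 1458/5;  ∫_0^3 -8*x^3 dx = -162;  ∫_0^3 5*x^2 dx = 45;
    ∫_0^3 -2*x dx = -9;  ∫_0^3 1 dx = 3.
  Sum: 2187 + 6561/2 − 729 + 1458/5 − 162 + 45 − 9 + 3 = 49071/10.
  ∫_0^3 u'(x)^2 dx = ∫_0^3 (16*x^6 + 48*x^5 + 4*x^4 - 40*x^3 + 28*x^2 - 8*x + 1) dx. Term by term:
    ∫_0^3 16*x^6 dx = 34992/7;  ∫_0^3 48*x^5 dx = 5832;  ∫_0^3 4*x^4 dx = 972/5;
    ∫_0^3 -40*x^3 dx = -810;  ∫_0^3 28*x^2 dx = 252;  ∫_0^3 -8*x dx = -36;
    ∫_0^3 1 dx = 3.
  Sum: 34992/7 + 5832 + 972/5 − 810 + 252 − 36 + 3 = 365199/35.
Adding: ||u||_{H^1}^2 = 49071/10 + 365199/35 = 214779/14.


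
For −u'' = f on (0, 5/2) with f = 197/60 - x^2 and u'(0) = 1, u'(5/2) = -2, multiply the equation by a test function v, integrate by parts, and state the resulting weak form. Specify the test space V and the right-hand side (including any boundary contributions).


V = H^1(0, 5/2) (v unrestricted at boundary; u is determined up to an additive constant); weak form: ∫_0^5/2 u'v' dx = ∫_0^5/2 (197/60 - x^2) v dx − 2·v(5/2) − v(0) for all v ∈ V.

Multiply both sides by a test function v and integrate from 0 to 5/2:
  ∫_0^5/2 −u''(x) v(x) dx = ∫_0^5/2 f(x) v(x) dx.
Integrate the LHS by parts once:
  ∫_0^5/2 −u'' v dx = −[u'(x) v(x)]_0^5/2 + ∫_0^5/2 u'(x) v'(x) dx.
Thus ∫_0^5/2 u'(x) v'(x) dx = ∫_0^5/2 f(x) v(x) dx + [u'(x) v(x)]_0^5/2.
Choose V so that boundary terms are either known or forced to vanish.
u has inhomogeneous Neumann u'(0) = 1, u'(5/2) = -2. [u' v]_0^5/2 = (-2)·v(5/2) − (1)·v(0) = − 2·v(5/2) − v(0). Take V = H^1(0, 5/2); boundary term becomes part of RHS.
Weak formulation: find u (satisfying any essential BC) such that ∫_0^5/2 u'(x) v'(x) dx = ∫_0^5/2 f v dx − 2·v(5/2) − v(0) for all v ∈ V (Neumann data are natural BCs: they enter the RHS as boundary terms).
Substituting f(x) = 197/60 - x^2, the right-hand side is ∫_0^5/2 (197/60 - x^2) v dx − 2·v(5/2) − v(0).
Compatibility check (pure Neumann): taking v ≡ 1 ∈ V gives 0 = ∫_0^5/2 f dx + (-2) − (1), i.e. ∫_0^5/2 f dx must equal u'(0) − u'(5/2) = 3. Indeed ∫_0^5/2 (197/60 - x^2) dx = 3, so the data are compatible. The solution is then unique only up to an additive constant (fix it e.g. by requiring ∫_0^5/2 u dx = 0).


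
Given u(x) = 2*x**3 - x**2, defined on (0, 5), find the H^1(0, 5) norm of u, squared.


||u||_{H^1}^2 = 376375/7

The H^1 norm (squared) on an interval (0, L) is
  ||u||_{H^1}^2 = ∫_0^L u(x)^2 dx + ∫_0^L u'(x)^2 dx.
Compute u'(x) = 6*x**2 - 2*x.
Then u(x)^2 = 4*x**6 - 4*x**5 + x**4 and u'(x)^2 = 36*x**4 - 24*x**3 + 4*x**2.
Integrate each monomial from 0 to 5 using ∫_0^5 c·x^n dx = c·5^(n+1)/(n+1):
  ∫_0^5 u(x)^2 dx = ∫_0^5 (4*x^6 - 4*x^5 + x^4) dx. Term by term:
    ∫_0^5 4*x^6 dx = 312500/7;  ∫_0^5 -4*x^5 dx = -31250/3;  ∫_0^5 x^4 dx = 625.
  Sum: 312500/7 − 31250/3 + 625 = 731875/21.
  ∫_0^5 u'(x)^2 dx = ∫_0^5 (36*x^4 - 24*x^3 + 4*x^2) dx. Term by term:
    ∫_0^5 36*x^4 dx = 22500;  ∫_0^5 -24*x^3 dx = -3750;  ∫_0^5 4*x^2 dx = 500/3.
  Sum: 22500 − 3750 + 500/3 = 56750/3.
Adding: ||u||_{H^1}^2 = 731875/21 + 56750/3 = 376375/7.


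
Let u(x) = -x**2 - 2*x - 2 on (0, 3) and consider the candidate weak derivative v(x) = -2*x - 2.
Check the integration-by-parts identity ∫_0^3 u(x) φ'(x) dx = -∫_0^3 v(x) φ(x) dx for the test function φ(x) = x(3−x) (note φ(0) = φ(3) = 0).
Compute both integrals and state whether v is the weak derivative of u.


LHS = 45/2, RHS = 45/2. Yes, v = u' weakly.

u(x) = -x**2 - 2*x - 2, classical derivative u'(x) = -2*x - 2.
φ(x) = x(3−x), so φ'(x) = 3 - 2*x.
Note φ(0) = φ(3) = 0, so the boundary term u·φ vanishes.
LHS = ∫_0^3 u(x) φ'(x) dx = ∫_0^3 (2*x^3 + x^2 - 2*x - 6) dx. Term by term:
  ∫_0^3 2*x^3 dx = 81/2;  ∫_0^3 x^2 dx = 9;  ∫_0^3 -2*x dx = -9;
  ∫_0^3 -6 dx = -18.
Sum: 81/2 + 9 − 9 − 18 = 45/2.
So LHS = 45/2.
∫_0^3 v(x) φ(x) dx = ∫_0^3 (2*x^3 - 4*x^2 - 6*x) dx. Term by term:
  ∫_0^3 2*x^3 dx = 81/2;  ∫_0^3 -4*x^2 dx = -36;  ∫_0^3 -6*x dx = -27.
Sum: 81/2 − 36 − 27 = -45/2.
So RHS = -∫_0^3 v(x) φ(x) dx = 45/2.
LHS = RHS, so the identity holds for this test φ.
Moreover u is smooth here and v(x) = u'(x) = -2*x - 2 pointwise, so the identity holds for every test function. Hence v is the weak derivative of u.


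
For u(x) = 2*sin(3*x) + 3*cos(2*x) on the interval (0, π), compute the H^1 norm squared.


||u||_{H^1(0,π)}^2 = 72 + 85*π/2

u'(x) = -6*sin(2*x) + 6*cos(3*x).
Expand u² and (u')² and integrate term by term on (0, π), using: for integers n ≥ 1, ∫_0^π sin²(nx) dx = ∫_0^π cos²(nx) dx = π/2; for n ≠ n', ∫_0^π sin(nx)sin(n'x) dx = ∫_0^π cos(nx)cos(n'x) dx = 0; and by product-to-sum, ∫_0^π sin(nx)cos(n'x) dx = ½∫_0^π [sin((n+n')x) + sin((n−n')x)] dx, which is 0 when n+n' is even and 2n/(n²−n'²) when n+n' is odd (it need not vanish on (0, π)).
  u² squared terms: (2)²·∫sin(3x)² dx = 4·π/2 = 2*π;  (3)²·∫cos(2x)² dx = 9·π/2 = 9*π/2.
  u² cross terms: 2·(2)·(3)·∫sin(3x)·cos(2x) dx = 12·(6/5) = 72/5.
  So ∫_0^π u² dx = 2*π + 9*π/2 + 72/5 = 72/5 + 13*π/2.
  (u')² squared terms: (-6)²·∫sin(2x)² dx = 36·π/2 = 18*π;  (6)²·∫cos(3x)² dx = 36·π/2 = 18*π.
  (u')² cross terms: 2·(-6)·(6)·∫sin(2x)·cos(3x) dx = -72·(-4/5) = 288/5.
  So ∫_0^π (u')² dx = 18*π + 18*π + 288/5 = 288/5 + 36*π.
||u||_{H^1}^2 = (72/5 + 13*π/2) + (288/5 + 36*π) = 72 + 85*π/2.


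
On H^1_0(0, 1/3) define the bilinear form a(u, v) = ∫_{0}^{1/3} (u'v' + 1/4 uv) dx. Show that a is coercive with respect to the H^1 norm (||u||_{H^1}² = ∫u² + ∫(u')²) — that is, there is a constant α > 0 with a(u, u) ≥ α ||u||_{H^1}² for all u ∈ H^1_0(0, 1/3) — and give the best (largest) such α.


α = (1 + 36*π^2)/(4*(1 + 9*π^2))

Coercivity of a(·,·) on H^1_0(0, 1/3) means a(u, u) ≥ α ||u||_{H^1}² for every u ∈ H^1_0.
The interval has length L = 1/3, and Poincaré/coercivity depend only on L. Here a(u, u) = ∫(u')² + (1/4)·∫u².
Here 0 < c = 1/4 < 1. The condition a(u,u) ≥ α||u||_{H^1}² reads (1−α)∫(u')² ≥ (α−c)∫u². Any admissible α is ≤ 1 (rapidly oscillating u have ∫u²/∫(u')² → 0), and α = 1 would force 0 ≥ (1−c)∫u², impossible since c < 1; so 1−α > 0. By the sharp Poincaré inequality on H^1_0 of an interval of length L, ∫(u')² ≥ (π/L)²∫u² with equality for the first sine mode sin(π(x−x₀)/L) (x₀ the left endpoint), so the inequality holds for all u iff (1−α)(π/L)² ≥ α − c, i.e. α ≤ ((π/L)² + c)/((π/L)² + 1) = (1 + c(L/π)²)/(1 + (L/π)²). With (π/L)² = 9*π^2 and c = 1/4, the largest admissible constant is α = ((π/L)² + c)/((π/L)² + 1).
Simplifying, α = (1 + 36*π^2)/(4*(1 + 9*π^2)).


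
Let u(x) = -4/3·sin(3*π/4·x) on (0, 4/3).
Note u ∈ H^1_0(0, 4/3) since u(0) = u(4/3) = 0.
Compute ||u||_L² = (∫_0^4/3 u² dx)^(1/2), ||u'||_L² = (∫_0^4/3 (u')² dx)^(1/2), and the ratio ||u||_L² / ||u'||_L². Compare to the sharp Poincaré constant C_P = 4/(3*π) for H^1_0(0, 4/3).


||u||_L² / ||u'||_L² = 4/(3*π) = C_P.

u(x) = -4/3·sin(3*π/4·x), so u'(x) = -π*cos(3*π*x/4).
Writing u(x) = A·sin(kπx/L) with A = -4/3 and k = 1, use ∫_0^L sin²(kπx/L) dx = L/2 and ∫_0^L cos²(kπx/L) dx = L/2.
u² = 16/9·sin²(3*π/4·x) and (u')² = π^2·cos²(3*π/4·x), and each of sin², cos² integrates to L/2 = 2/3 over (0, 4/3).
∫_0^4/3 u² dx = 32/27, so ||u||_L² = 4*sqrt(6)/9.
∫_0^4/3 (u')² dx = 2*π^2/3, so ||u'||_L² = sqrt(6)*π/3.
Ratio ||u||_L² / ||u'||_L² = 4/(3*π).
Sharp Poincaré constant on H^1_0(0, 4/3) is C_P = L/π = 4/(3*π), achieved by sin(3*π/4·x).
This is the k = 1 eigenfunction (up to amplitude), so the ratio equals the sharp Poincaré constant exactly.


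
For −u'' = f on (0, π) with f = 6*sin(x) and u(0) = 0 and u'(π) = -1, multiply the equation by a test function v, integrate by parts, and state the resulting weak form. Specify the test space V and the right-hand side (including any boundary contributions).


V = {v ∈ H^1(0, π) : v(0) = 0} (test functions vanish at x = 0 where u is specified); weak form: ∫_0^π u'v' dx = ∫_0^π (6*sin(x)) v dx − v(π) for all v ∈ V.

Multiply both sides by a test function v and integrate from 0 to π:
  ∫_0^π −u''(x) v(x) dx = ∫_0^π f(x) v(x) dx.
Integrate the LHS by parts once:
  ∫_0^π −u'' v dx = −[u'(x) v(x)]_0^π + ∫_0^π u'(x) v'(x) dx.
Thus ∫_0^π u'(x) v'(x) dx = ∫_0^π f(x) v(x) dx + [u'(x) v(x)]_0^π.
Choose V so that boundary terms are either known or forced to vanish.
Mixed BC: u(0) = 0 (Dirichlet) and u'(π) = -1 (Neumann). Define V = {v ∈ H^1(0, π) : v(0) = 0}. Then [u' v]_0^π = u'(π)·v(π) − u'(0)·0 = − v(π).
Weak formulation: find u (satisfying any essential BC) such that ∫_0^π u'(x) v'(x) dx = ∫_0^π f v dx − v(π) for all v ∈ V (Dirichlet at 0 absorbed into V; Neumann datum at x = π contributes the boundary term).
Substituting f(x) = 6*sin(x), the right-hand side is ∫_0^π (6*sin(x)) v dx − v(π).


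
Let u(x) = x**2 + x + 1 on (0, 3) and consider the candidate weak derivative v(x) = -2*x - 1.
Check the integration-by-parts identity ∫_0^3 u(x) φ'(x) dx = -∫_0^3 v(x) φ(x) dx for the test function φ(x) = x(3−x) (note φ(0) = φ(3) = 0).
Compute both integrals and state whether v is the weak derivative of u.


LHS = -18, RHS = 18. No, v is not the weak derivative of u.

u(x) = x**2 + x + 1, classical derivative u'(x) = 2*x + 1.
φ(x) = x(3−x), so φ'(x) = 3 - 2*x.
Note φ(0) = φ(3) = 0, so the boundary term u·φ vanishes.
LHS = ∫_0^3 u(x) φ'(x) dx = ∫_0^3 (-2*x^3 + x^2 + x + 3) dx. Term by term:
  ∫_0^3 -2*x^3 dx = -81/2;  ∫_0^3 x^2 dx = 9;  ∫_0^3 x dx = 9/2;
  ∫_0^3 3 dx = 9.
Sum: -81/2 + 9 + 9/2 + 9 = -18.
So LHS = -18.
∫_0^3 v(x) φ(x) dx = ∫_0^3 (2*x^3 - 5*x^2 - 3*x) dx. Term by term:
  ∫_0^3 2*x^3 dx = 81/2;  ∫_0^3 -5*x^2 dx = -45;  ∫_0^3 -3*x dx = -27/2.
Sum: 81/2 − 45 − 27/2 = -18.
So RHS = -∫_0^3 v(x) φ(x) dx = 18.
LHS − RHS = -36 ≠ 0, so the identity fails.
(For a valid weak derivative the identity must hold for EVERY test function, in particular this one. The failure shows v is NOT the weak derivative of u.)
Correct weak derivative would be u'(x) = 2*x + 1.


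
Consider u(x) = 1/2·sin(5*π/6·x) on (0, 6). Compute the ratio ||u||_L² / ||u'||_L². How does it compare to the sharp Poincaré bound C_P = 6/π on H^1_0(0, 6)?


||u||_L² / ||u'||_L² = 6/(5*π) < C_P = 6/π.

u(x) = 1/2·sin(5*π/6·x), so u'(x) = 5*π*cos(5*π*x/6)/12.
Writing u(x) = A·sin(kπx/L) with A = 1/2 and k = 5, use ∫_0^L sin²(kπx/L) dx = L/2 and ∫_0^L cos²(kπx/L) dx = L/2.
u² = 1/4·sin²(5*π/6·x) and (u')² = 25*π^2/144·cos²(5*π/6·x), and each of sin², cos² integrates to L/2 = 3 over (0, 6).
∫_0^6 u² dx = 3/4, so ||u||_L² = sqrt(3)/2.
∫_0^6 (u')² dx = 25*π^2/48, so ||u'||_L² = 5*sqrt(3)*π/12.
Ratio ||u||_L² / ||u'||_L² = 6/(5*π).
Sharp Poincaré constant on H^1_0(0, 6) is C_P = L/π = 6/π, achieved by sin(π/6·x).
This is the k = 5 harmonic; the ratio L/(kπ) is strictly less than C_P = L/π, consistent with the sharp inequality ||u||_L² ≤ C_P ||u'||_L².


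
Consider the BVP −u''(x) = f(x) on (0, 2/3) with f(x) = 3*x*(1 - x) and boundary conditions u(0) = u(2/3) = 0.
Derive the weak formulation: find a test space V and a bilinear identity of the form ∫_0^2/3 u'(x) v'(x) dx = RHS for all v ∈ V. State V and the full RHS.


V = H^1_0(0, 2/3) (so v(0) = v(2/3) = 0); weak form: ∫_0^2/3 u'v' dx = ∫_0^2/3 (3*x*(1 - x)) v dx for all v ∈ V.

Multiply both sides by a test function v and integrate from 0 to 2/3:
  ∫_0^2/3 −u''(x) v(x) dx = ∫_0^2/3 f(x) v(x) dx.
Integrate the LHS by parts once:
  ∫_0^2/3 −u'' v dx = −[u'(x) v(x)]_0^2/3 + ∫_0^2/3 u'(x) v'(x) dx.
Thus ∫_0^2/3 u'(x) v'(x) dx = ∫_0^2/3 f(x) v(x) dx + [u'(x) v(x)]_0^2/3.
Choose V so that boundary terms are either known or forced to vanish.
u is Dirichlet: u(0) = u(2/3) = 0. Let V = H^1_0(0, 2/3); then v(0) = v(2/3) = 0, and [u' v]_0^2/3 = 0.
Weak formulation: find u (satisfying any essential BC) such that ∫_0^2/3 u'(x) v'(x) dx = ∫_0^2/3 f v dx for all v ∈ V.
Substituting f(x) = 3*x*(1 - x), the right-hand side is ∫_0^2/3 (3*x*(1 - x)) v dx.


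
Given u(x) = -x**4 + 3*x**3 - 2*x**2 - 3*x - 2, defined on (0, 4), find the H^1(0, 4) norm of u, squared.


||u||_{H^1}^2 = 3943196/315

The H^1 norm (squared) on an interval (0, L) is
  ||u||_{H^1}^2 = ∫_0^L u(x)^2 dx + ∫_0^L u'(x)^2 dx.
Compute u'(x) = -4*x**3 + 9*x**2 - 4*x - 3.
Then u(x)^2 = x**8 - 6*x**7 + 13*x**6 - 6*x**5 - 10*x**4 + 17*x**2 + 12*x + 4 and u'(x)^2 = 16*x**6 - 72*x**5 + 113*x**4 - 48*x**3 - 38*x**2 + 24*x + 9.
Integrate each monomial from 0 to 4 using ∫_0^4 c·x^n dx = c·4^(n+1)/(n+1):
  ∫_0^4 u(x)^2 dx = ∫_0^4 (x^8 - 6*x^7 + 13*x^6 - 6*x^5 - 10*x^4 + 17*x^2 + 12*x + 4) dx. Term by term:
    ∫_0^4 x^8 dx = 262144/9;  ∫_0^4 -6*x^7 dx = -49152;  ∫_0^4 13*x^6 dx = 212992/7;
    ∫_0^4 -6*x^5 dx = -4096;  ∫_0^4 -10*x^4 dx = -2048;  ∫_0^4 17*x^2 dx = 1088/3;
    ∫_0^4 12*x dx = 96;  ∫_0^4 4 dx = 16.
  Sum: 262144/9 − 49152 + 212992/7 − 4096 − 2048 + 1088/3 + 96 + 16 = 298192/63.
  ∫_0^4 u'(x)^2 dx = ∫_0^4 (16*x^6 - 72*x^5 + 113*x^4 - 48*x^3 - 38*x^2 + 24*x + 9) dx. Term by term:
    ∫_0^4 16*x^6 dx = 262144/7;  ∫_0^4 -72*x^5 dx = -49152;  ∫_0^4 113*x^4 dx = 115712/5;
    ∫_0^4 -48*x^3 dx = -3072;  ∫_0^4 -38*x^2 dx = -2432/3;  ∫_0^4 24*x dx = 192;
    ∫_0^4 9 dx = 36.
  Sum: 262144/7 − 49152 + 115712/5 − 3072 − 2432/3 + 192 + 36 = 817412/105.
Adding: ||u||_{H^1}^2 = 298192/63 + 817412/105 = 3943196/315.


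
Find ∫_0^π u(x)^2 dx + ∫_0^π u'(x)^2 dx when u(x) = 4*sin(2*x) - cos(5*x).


||u||_{H^1(0,π)}^2 = 832/21 + 53*π

u'(x) = 5*sin(5*x) + 8*cos(2*x).
Expand u² and (u')² and integrate term by term on (0, π), using: for integers n ≥ 1, ∫_0^π sin²(nx) dx = ∫_0^π cos²(nx) dx = π/2; for n ≠ n', ∫_0^π sin(nx)sin(n'x) dx = ∫_0^π cos(nx)cos(n'x) dx = 0; and by product-to-sum, ∫_0^π sin(nx)cos(n'x) dx = ½∫_0^π [sin((n+n')x) + sin((n−n')x)] dx, which is 0 when n+n' is even and 2n/(n²−n'²) when n+n' is odd (it need not vanish on (0, π)).
  u² squared terms: (-1)²·∫cos(5x)² dx = 1·π/2 = π/2;  (4)²·∫sin(2x)² dx = 16·π/2 = 8*π.
  u² cross terms: 2·(-1)·(4)·∫cos(5x)·sin(2x) dx = -8·(-4/21) = 32/21.
  So ∫_0^π u² dx = π/2 + 8*π + 32/21 = 32/21 + 17*π/2.
  (u')² squared terms: (5)²·∫sin(5x)² dx = 25·π/2 = 25*π/2;  (8)²·∫cos(2x)² dx = 64·π/2 = 32*π.
  (u')² cross terms: 2·(5)·(8)·∫sin(5x)·cos(2x) dx = 80·(10/21) = 800/21.
  So ∫_0^π (u')² dx = 25*π/2 + 32*π + 800/21 = 800/21 + 89*π/2.
||u||_{H^1}^2 = (32/21 + 17*π/2) + (800/21 + 89*π/2) = 832/21 + 53*π.
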